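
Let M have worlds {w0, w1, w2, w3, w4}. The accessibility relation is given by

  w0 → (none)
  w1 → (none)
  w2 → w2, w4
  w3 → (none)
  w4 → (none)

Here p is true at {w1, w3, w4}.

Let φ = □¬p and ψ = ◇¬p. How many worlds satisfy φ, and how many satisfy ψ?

4 and 1

For □¬p:
w0: no successors, so □¬p holds vacuously. ✓
w1: no successors, so □¬p holds vacuously. ✓
w2: successors {w2, w4}; ¬p there: w2:T, w4:F. ✗
w3: no successors, so □¬p holds vacuously. ✓
w4: no successors, so □¬p holds vacuously. ✓
— 4 worlds.
For ◇¬p:
w0: no successors, so ◇¬p fails. ✗
w1: no successors, so ◇¬p fails. ✗
w2: successors {w2, w4}; ¬p there: w2:T, w4:F. ✓
w3: no successors, so ◇¬p fails. ✗
w4: no successors, so ◇¬p fails. ✗
— 1 world.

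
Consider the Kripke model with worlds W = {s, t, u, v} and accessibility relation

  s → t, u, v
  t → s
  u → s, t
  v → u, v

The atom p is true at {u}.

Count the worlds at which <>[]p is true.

s: successors {t, u, v}; []p there: t:F, u:F, v:F. ✗
t: successors {s}; []p there: s:F. ✗
u: successors {s, t}; []p there: s:F, t:F. ✗
v: successors {u, v}; []p there: u:F, v:F. ✗
Satisfying worlds: ∅.

0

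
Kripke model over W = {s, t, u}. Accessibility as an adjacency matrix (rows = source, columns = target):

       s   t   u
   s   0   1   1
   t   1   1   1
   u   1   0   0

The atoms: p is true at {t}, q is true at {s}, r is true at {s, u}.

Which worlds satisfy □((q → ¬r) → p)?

{u}

s: successors {t, u}; (q → ¬r) → p there: t:T, u:F. ✗
t: successors {s, t, u}; (q → ¬r) → p there: s:T, t:T, u:F. ✗
u: successors {s}; (q → ¬r) → p there: s:T. ✓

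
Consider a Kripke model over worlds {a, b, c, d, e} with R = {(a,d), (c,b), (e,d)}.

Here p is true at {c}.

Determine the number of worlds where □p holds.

2

a: successors {d}; p there: d:F. ✗
b: no successors, so □p holds vacuously. ✓
c: successors {b}; p there: b:F. ✗
d: no successors, so □p holds vacuously. ✓
e: successors {d}; p there: d:F. ✗
Satisfying worlds: {b, d}.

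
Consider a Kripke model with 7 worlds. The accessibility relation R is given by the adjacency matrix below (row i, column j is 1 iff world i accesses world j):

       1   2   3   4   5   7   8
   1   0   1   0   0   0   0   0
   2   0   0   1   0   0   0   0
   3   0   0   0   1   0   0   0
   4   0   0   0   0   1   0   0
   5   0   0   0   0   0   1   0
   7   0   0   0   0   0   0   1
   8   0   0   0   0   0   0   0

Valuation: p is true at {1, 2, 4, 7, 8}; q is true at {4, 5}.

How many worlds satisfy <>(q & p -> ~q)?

5

1: successors {2}; q & p -> ~q there: 2:T. ✓
2: successors {3}; q & p -> ~q there: 3:T. ✓
3: successors {4}; q & p -> ~q there: 4:F. ✗
4: successors {5}; q & p -> ~q there: 5:T. ✓
5: successors {7}; q & p -> ~q there: 7:T. ✓
7: successors {8}; q & p -> ~q there: 8:T. ✓
8: no successors, so <>(q & p -> ~q) fails. ✗
Satisfying worlds: {1, 2, 4, 5, 7}.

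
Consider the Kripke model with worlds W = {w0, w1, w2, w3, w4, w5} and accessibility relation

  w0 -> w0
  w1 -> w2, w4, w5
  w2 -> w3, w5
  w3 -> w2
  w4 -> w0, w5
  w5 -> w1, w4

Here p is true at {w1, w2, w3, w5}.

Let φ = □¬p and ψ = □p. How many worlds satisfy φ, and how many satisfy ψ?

1 and 2

For □¬p:
w0: successors {w0}; ¬p there: w0:T. ✓
w1: successors {w2, w4, w5}; ¬p there: w2:F, w4:T, w5:F. ✗
w2: successors {w3, w5}; ¬p there: w3:F, w5:F. ✗
w3: successors {w2}; ¬p there: w2:F. ✗
w4: successors {w0, w5}; ¬p there: w0:T, w5:F. ✗
w5: successors {w1, w4}; ¬p there: w1:F, w4:T. ✗
— 1 world.
For □p:
w0: successors {w0}; p there: w0:F. ✗
w1: successors {w2, w4, w5}; p there: w2:T, w4:F, w5:T. ✗
w2: successors {w3, w5}; p there: w3:T, w5:T. ✓
w3: successors {w2}; p there: w2:T. ✓
w4: successors {w0, w5}; p there: w0:F, w5:T. ✗
w5: successors {w1, w4}; p there: w1:T, w4:F. ✗
— 2 worlds.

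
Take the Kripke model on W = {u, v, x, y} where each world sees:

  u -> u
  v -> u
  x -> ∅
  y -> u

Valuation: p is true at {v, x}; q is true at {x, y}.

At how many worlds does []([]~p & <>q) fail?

u: successors {u}; []~p & <>q there: u:F. ✗
v: successors {u}; []~p & <>q there: u:F. ✗
x: no successors, so []([]~p & <>q) holds vacuously. ✓
y: successors {u}; []~p & <>q there: u:F. ✗
Satisfying worlds: {x}.
So []([]~p & <>q) fails at the other 3 worlds.

3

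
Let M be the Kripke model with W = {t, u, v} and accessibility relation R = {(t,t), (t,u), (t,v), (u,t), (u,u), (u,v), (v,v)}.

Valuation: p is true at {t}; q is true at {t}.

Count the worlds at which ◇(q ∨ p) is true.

2

t: successors {t, u, v}; q ∨ p there: t:T, u:F, v:F. ✓
u: successors {t, u, v}; q ∨ p there: t:T, u:F, v:F. ✓
v: successors {v}; q ∨ p there: v:F. ✗
Satisfying worlds: {t, u}.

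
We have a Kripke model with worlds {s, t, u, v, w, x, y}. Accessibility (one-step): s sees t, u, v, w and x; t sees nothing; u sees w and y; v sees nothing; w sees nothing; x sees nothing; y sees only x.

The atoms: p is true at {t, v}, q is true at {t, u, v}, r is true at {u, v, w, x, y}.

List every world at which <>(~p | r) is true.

s: successors {t, u, v, w, x}; ~p | r there: t:F, u:T, v:T, w:T, x:T. ✓
t: no successors, so <>(~p | r) fails. ✗
u: successors {w, y}; ~p | r there: w:T, y:T. ✓
v: no successors, so <>(~p | r) fails. ✗
w: no successors, so <>(~p | r) fails. ✗
x: no successors, so <>(~p | r) fails. ✗
y: successors {x}; ~p | r there: x:T. ✓

{s, u, y}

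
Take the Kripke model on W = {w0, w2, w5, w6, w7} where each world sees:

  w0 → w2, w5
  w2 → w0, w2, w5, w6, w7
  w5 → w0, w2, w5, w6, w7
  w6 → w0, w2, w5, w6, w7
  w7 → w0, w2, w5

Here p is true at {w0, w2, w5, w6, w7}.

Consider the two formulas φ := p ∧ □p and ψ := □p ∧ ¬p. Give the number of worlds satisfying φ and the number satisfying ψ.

5 and 0

For p ∧ □p:
w0: p is T, □p is T. ✓
w2: p is T, □p is T. ✓
w5: p is T, □p is T. ✓
w6: p is T, □p is T. ✓
w7: p is T, □p is T. ✓
— 5 worlds.
For □p ∧ ¬p:
w0: □p is T, ¬p is F. ✗
w2: □p is T, ¬p is F. ✗
w5: □p is T, ¬p is F. ✗
w6: □p is T, ¬p is F. ✗
w7: □p is T, ¬p is F. ✗
— 0 worlds.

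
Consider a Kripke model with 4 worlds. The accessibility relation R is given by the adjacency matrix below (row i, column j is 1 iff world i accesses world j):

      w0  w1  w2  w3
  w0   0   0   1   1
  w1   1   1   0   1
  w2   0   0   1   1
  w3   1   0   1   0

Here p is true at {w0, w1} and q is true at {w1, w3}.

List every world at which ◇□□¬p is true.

{w0, w1, w2}

w0: successors {w2, w3}; □□¬p there: w2:F, w3:T. ✓
w1: successors {w0, w1, w3}; □□¬p there: w0:F, w1:F, w3:T. ✓
w2: successors {w2, w3}; □□¬p there: w2:F, w3:T. ✓
w3: successors {w0, w2}; □□¬p there: w0:F, w2:F. ✗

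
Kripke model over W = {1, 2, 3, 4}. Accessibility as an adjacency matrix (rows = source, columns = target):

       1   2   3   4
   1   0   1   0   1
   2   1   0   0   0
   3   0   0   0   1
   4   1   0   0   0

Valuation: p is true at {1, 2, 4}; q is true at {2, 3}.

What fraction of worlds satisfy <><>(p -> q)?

1: successors {2, 4}; <>(p -> q) there: 2:F, 4:F. ✗
2: successors {1}; <>(p -> q) there: 1:T. ✓
3: successors {4}; <>(p -> q) there: 4:F. ✗
4: successors {1}; <>(p -> q) there: 1:T. ✓
That's 2 of 4 worlds, so 2/4 = 1/2.

1/2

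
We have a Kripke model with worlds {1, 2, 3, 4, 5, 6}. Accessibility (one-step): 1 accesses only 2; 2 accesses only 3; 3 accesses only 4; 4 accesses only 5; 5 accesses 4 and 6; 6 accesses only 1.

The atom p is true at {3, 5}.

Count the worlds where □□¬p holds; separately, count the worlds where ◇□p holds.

For □□¬p:
1: successors {2}; □¬p there: 2:F. ✗
2: successors {3}; □¬p there: 3:T. ✓
3: successors {4}; □¬p there: 4:F. ✗
4: successors {5}; □¬p there: 5:T. ✓
5: successors {4, 6}; □¬p there: 4:F, 6:T. ✗
6: successors {1}; □¬p there: 1:T. ✓
— 3 worlds.
For ◇□p:
1: successors {2}; □p there: 2:T. ✓
2: successors {3}; □p there: 3:F. ✗
3: successors {4}; □p there: 4:T. ✓
4: successors {5}; □p there: 5:F. ✗
5: successors {4, 6}; □p there: 4:T, 6:F. ✓
6: successors {1}; □p there: 1:F. ✗
— 3 worlds.

3 and 3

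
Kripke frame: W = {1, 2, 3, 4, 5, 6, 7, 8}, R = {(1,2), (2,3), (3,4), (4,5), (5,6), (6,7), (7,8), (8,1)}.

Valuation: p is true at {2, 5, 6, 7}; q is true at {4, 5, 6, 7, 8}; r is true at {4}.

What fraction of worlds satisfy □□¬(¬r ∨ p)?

1/8

1: successors {2}; □¬(¬r ∨ p) there: 2:F. ✗
2: successors {3}; □¬(¬r ∨ p) there: 3:T. ✓
3: successors {4}; □¬(¬r ∨ p) there: 4:F. ✗
4: successors {5}; □¬(¬r ∨ p) there: 5:F. ✗
5: successors {6}; □¬(¬r ∨ p) there: 6:F. ✗
6: successors {7}; □¬(¬r ∨ p) there: 7:F. ✗
7: successors {8}; □¬(¬r ∨ p) there: 8:F. ✗
8: successors {1}; □¬(¬r ∨ p) there: 1:F. ✗
That's 1 of 8 worlds, so 1/8.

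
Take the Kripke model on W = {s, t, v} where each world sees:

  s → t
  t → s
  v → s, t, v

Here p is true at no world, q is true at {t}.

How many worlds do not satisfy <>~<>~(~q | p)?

s: successors {t}; ~<>~(~q | p) there: t:T. ✓
t: successors {s}; ~<>~(~q | p) there: s:F. ✗
v: successors {s, t, v}; ~<>~(~q | p) there: s:F, t:T, v:F. ✓
Satisfying worlds: {s, v}.
So <>~<>~(~q | p) fails at the other 1 world.

1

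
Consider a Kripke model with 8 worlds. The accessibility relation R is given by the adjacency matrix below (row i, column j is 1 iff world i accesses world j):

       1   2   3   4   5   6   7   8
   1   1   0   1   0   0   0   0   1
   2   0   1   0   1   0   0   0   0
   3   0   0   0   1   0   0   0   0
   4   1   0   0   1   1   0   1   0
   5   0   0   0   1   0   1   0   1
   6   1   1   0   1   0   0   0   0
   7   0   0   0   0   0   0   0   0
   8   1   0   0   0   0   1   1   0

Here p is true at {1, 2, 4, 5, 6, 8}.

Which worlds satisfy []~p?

1: successors {1, 3, 8}; ~p there: 1:F, 3:T, 8:F. ✗
2: successors {2, 4}; ~p there: 2:F, 4:F. ✗
3: successors {4}; ~p there: 4:F. ✗
4: successors {1, 4, 5, 7}; ~p there: 1:F, 4:F, 5:F, 7:T. ✗
5: successors {4, 6, 8}; ~p there: 4:F, 6:F, 8:F. ✗
6: successors {1, 2, 4}; ~p there: 1:F, 2:F, 4:F. ✗
7: no successors, so []~p holds vacuously. ✓
8: successors {1, 6, 7}; ~p there: 1:F, 6:F, 7:T. ✗

{7}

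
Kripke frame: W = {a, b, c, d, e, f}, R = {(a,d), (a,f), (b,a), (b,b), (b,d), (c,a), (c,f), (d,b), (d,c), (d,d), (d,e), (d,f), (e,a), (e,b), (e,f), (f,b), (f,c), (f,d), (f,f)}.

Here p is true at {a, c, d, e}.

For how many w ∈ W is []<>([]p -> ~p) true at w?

6

a: successors {d, f}; <>([]p -> ~p) there: d:T, f:T. ✓
b: successors {a, b, d}; <>([]p -> ~p) there: a:T, b:T, d:T. ✓
c: successors {a, f}; <>([]p -> ~p) there: a:T, f:T. ✓
d: successors {b, c, d, e, f}; <>([]p -> ~p) there: b:T, c:T, d:T, e:T, f:T. ✓
e: successors {a, b, f}; <>([]p -> ~p) there: a:T, b:T, f:T. ✓
f: successors {b, c, d, f}; <>([]p -> ~p) there: b:T, c:T, d:T, f:T. ✓
Satisfying worlds: {a, b, c, d, e, f}.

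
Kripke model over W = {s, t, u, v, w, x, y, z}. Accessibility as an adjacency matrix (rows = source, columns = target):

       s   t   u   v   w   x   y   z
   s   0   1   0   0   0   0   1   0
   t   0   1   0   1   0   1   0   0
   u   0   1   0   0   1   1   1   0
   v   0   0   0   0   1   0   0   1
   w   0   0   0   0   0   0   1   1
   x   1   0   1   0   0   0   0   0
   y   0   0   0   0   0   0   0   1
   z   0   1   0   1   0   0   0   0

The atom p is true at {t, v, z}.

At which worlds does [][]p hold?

s: successors {t, y}; []p there: t:F, y:T. ✗
t: successors {t, v, x}; []p there: t:F, v:F, x:F. ✗
u: successors {t, w, x, y}; []p there: t:F, w:F, x:F, y:T. ✗
v: successors {w, z}; []p there: w:F, z:T. ✗
w: successors {y, z}; []p there: y:T, z:T. ✓
x: successors {s, u}; []p there: s:F, u:F. ✗
y: successors {z}; []p there: z:T. ✓
z: successors {t, v}; []p there: t:F, v:F. ✗

{w, y}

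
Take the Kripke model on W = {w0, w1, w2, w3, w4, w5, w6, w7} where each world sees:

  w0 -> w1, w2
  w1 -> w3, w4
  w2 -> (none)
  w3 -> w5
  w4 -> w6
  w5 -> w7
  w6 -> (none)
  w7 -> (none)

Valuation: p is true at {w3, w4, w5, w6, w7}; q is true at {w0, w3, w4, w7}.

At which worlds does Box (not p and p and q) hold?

w0: successors {w1, w2}; not p and p and q there: w1:F, w2:F. ✗
w1: successors {w3, w4}; not p and p and q there: w3:F, w4:F. ✗
w2: no successors, so Box (not p and p and q) holds vacuously. ✓
w3: successors {w5}; not p and p and q there: w5:F. ✗
w4: successors {w6}; not p and p and q there: w6:F. ✗
w5: successors {w7}; not p and p and q there: w7:F. ✗
w6: no successors, so Box (not p and p and q) holds vacuously. ✓
w7: no successors, so Box (not p and p and q) holds vacuously. ✓

{w2, w6, w7}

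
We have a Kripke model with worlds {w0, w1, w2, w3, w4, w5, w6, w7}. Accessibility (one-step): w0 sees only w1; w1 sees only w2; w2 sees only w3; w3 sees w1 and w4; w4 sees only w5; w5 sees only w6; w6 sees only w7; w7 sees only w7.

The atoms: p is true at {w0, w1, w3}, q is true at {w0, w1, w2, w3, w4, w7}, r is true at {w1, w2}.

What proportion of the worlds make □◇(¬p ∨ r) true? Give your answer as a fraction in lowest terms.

7/8

w0: successors {w1}; ◇(¬p ∨ r) there: w1:T. ✓
w1: successors {w2}; ◇(¬p ∨ r) there: w2:F. ✗
w2: successors {w3}; ◇(¬p ∨ r) there: w3:T. ✓
w3: successors {w1, w4}; ◇(¬p ∨ r) there: w1:T, w4:T. ✓
w4: successors {w5}; ◇(¬p ∨ r) there: w5:T. ✓
w5: successors {w6}; ◇(¬p ∨ r) there: w6:T. ✓
w6: successors {w7}; ◇(¬p ∨ r) there: w7:T. ✓
w7: successors {w7}; ◇(¬p ∨ r) there: w7:T. ✓
That's 7 of 8 worlds, so 7/8.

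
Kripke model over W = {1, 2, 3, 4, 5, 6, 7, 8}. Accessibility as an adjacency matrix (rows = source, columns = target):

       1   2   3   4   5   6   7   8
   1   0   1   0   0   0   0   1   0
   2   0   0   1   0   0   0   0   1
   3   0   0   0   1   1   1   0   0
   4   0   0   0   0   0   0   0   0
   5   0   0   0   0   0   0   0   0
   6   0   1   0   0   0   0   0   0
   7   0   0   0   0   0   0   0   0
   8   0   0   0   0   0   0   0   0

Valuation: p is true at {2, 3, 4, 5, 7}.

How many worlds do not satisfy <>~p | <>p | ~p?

1: <>~p | <>p is T, ~p is T. ✓
2: <>~p | <>p is T, ~p is F. ✓
3: <>~p | <>p is T, ~p is F. ✓
4: <>~p | <>p is F, ~p is F. ✗
5: <>~p | <>p is F, ~p is F. ✗
6: <>~p | <>p is T, ~p is T. ✓
7: <>~p | <>p is F, ~p is F. ✗
8: <>~p | <>p is F, ~p is T. ✓
Satisfying worlds: {1, 2, 3, 6, 8}.
So <>~p | <>p | ~p fails at the other 3 worlds.

3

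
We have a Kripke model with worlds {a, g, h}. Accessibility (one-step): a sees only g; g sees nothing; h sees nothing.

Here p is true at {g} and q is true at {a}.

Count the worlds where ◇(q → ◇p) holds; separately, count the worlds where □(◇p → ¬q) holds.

1 and 3

For ◇(q → ◇p):
a: successors {g}; q → ◇p there: g:T. ✓
g: no successors, so ◇(q → ◇p) fails. ✗
h: no successors, so ◇(q → ◇p) fails. ✗
— 1 world.
For □(◇p → ¬q):
a: successors {g}; ◇p → ¬q there: g:T. ✓
g: no successors, so □(◇p → ¬q) holds vacuously. ✓
h: no successors, so □(◇p → ¬q) holds vacuously. ✓
— 3 worlds.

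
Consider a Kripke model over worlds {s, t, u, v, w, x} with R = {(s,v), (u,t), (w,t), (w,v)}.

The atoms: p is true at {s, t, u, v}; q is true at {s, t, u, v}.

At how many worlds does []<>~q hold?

3

s: successors {v}; <>~q there: v:F. ✗
t: no successors, so []<>~q holds vacuously. ✓
u: successors {t}; <>~q there: t:F. ✗
v: no successors, so []<>~q holds vacuously. ✓
w: successors {t, v}; <>~q there: t:F, v:F. ✗
x: no successors, so []<>~q holds vacuously. ✓
Satisfying worlds: {t, v, x}.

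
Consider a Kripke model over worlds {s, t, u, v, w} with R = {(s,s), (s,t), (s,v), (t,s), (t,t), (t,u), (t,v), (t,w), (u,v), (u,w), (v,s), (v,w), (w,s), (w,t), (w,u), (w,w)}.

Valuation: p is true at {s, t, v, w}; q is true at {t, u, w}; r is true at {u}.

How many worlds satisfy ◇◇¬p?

5

s: successors {s, t, v}; ◇¬p there: s:F, t:T, v:F. ✓
t: successors {s, t, u, v, w}; ◇¬p there: s:F, t:T, u:F, v:F, w:T. ✓
u: successors {v, w}; ◇¬p there: v:F, w:T. ✓
v: successors {s, w}; ◇¬p there: s:F, w:T. ✓
w: successors {s, t, u, w}; ◇¬p there: s:F, t:T, u:F, w:T. ✓
Satisfying worlds: {s, t, u, v, w}.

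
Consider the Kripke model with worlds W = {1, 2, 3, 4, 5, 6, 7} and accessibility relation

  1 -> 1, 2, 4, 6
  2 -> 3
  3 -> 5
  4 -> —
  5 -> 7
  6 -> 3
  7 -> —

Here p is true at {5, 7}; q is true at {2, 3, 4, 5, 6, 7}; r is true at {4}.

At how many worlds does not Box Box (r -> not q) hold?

1: Box Box (r -> not q) is F. ✓
2: Box Box (r -> not q) is T. ✗
3: Box Box (r -> not q) is T. ✗
4: Box Box (r -> not q) is T. ✗
5: Box Box (r -> not q) is T. ✗
6: Box Box (r -> not q) is T. ✗
7: Box Box (r -> not q) is T. ✗
Satisfying worlds: {1}.

1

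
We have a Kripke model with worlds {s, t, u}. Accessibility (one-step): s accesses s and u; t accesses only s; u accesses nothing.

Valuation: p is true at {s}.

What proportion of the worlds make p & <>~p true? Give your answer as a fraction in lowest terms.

1/3

s: p is T, <>~p is T. ✓
t: p is F, <>~p is F. ✗
u: p is F, <>~p is F. ✗
That's 1 of 3 worlds, so 1/3.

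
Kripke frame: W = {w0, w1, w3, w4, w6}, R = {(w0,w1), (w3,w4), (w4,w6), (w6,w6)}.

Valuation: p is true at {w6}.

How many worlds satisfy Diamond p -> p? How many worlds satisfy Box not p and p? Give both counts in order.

For Diamond p -> p:
w0: Diamond p is F, p is F. ✓
w1: Diamond p is F, p is F. ✓
w3: Diamond p is F, p is F. ✓
w4: Diamond p is T, p is F. ✗
w6: Diamond p is T, p is T. ✓
— 4 worlds.
For Box not p and p:
w0: Box not p is T, p is F. ✗
w1: Box not p is T, p is F. ✗
w3: Box not p is T, p is F. ✗
w4: Box not p is F, p is F. ✗
w6: Box not p is F, p is T. ✗
— 0 worlds.

4 and 0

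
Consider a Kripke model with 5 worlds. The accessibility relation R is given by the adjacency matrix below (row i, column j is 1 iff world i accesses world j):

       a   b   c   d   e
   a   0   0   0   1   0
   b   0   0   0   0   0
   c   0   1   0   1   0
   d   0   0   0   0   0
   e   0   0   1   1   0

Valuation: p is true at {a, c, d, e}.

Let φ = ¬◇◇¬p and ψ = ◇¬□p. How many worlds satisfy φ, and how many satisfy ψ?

For ¬◇◇¬p:
a: ◇◇¬p is F. ✓
b: ◇◇¬p is F. ✓
c: ◇◇¬p is F. ✓
d: ◇◇¬p is F. ✓
e: ◇◇¬p is T. ✗
— 4 worlds.
For ◇¬□p:
a: successors {d}; ¬□p there: d:F. ✗
b: no successors, so ◇¬□p fails. ✗
c: successors {b, d}; ¬□p there: b:F, d:F. ✗
d: no successors, so ◇¬□p fails. ✗
e: successors {c, d}; ¬□p there: c:T, d:F. ✓
— 1 world.

4 and 1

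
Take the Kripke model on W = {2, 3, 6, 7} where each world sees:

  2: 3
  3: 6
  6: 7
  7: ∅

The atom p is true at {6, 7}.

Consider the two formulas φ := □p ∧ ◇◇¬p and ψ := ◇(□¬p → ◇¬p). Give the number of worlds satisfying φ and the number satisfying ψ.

0 and 2

For □p ∧ ◇◇¬p:
2: □p is F, ◇◇¬p is F. ✗
3: □p is T, ◇◇¬p is F. ✗
6: □p is T, ◇◇¬p is F. ✗
7: □p is T, ◇◇¬p is F. ✗
— 0 worlds.
For ◇(□¬p → ◇¬p):
2: successors {3}; □¬p → ◇¬p there: 3:T. ✓
3: successors {6}; □¬p → ◇¬p there: 6:T. ✓
6: successors {7}; □¬p → ◇¬p there: 7:F. ✗
7: no successors, so ◇(□¬p → ◇¬p) fails. ✗
— 2 worlds.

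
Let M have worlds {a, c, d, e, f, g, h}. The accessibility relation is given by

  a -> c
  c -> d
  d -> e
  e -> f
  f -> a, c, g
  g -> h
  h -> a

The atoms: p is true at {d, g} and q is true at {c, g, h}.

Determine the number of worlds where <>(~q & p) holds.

a: successors {c}; ~q & p there: c:F. ✗
c: successors {d}; ~q & p there: d:T. ✓
d: successors {e}; ~q & p there: e:F. ✗
e: successors {f}; ~q & p there: f:F. ✗
f: successors {a, c, g}; ~q & p there: a:F, c:F, g:F. ✗
g: successors {h}; ~q & p there: h:F. ✗
h: successors {a}; ~q & p there: a:F. ✗
Satisfying worlds: {c}.

1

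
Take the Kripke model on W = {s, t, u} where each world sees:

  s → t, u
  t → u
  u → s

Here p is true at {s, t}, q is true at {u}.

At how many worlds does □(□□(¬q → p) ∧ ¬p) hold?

s: successors {t, u}; □□(¬q → p) ∧ ¬p there: t:F, u:T. ✗
t: successors {u}; □□(¬q → p) ∧ ¬p there: u:T. ✓
u: successors {s}; □□(¬q → p) ∧ ¬p there: s:F. ✗
Satisfying worlds: {t}.

1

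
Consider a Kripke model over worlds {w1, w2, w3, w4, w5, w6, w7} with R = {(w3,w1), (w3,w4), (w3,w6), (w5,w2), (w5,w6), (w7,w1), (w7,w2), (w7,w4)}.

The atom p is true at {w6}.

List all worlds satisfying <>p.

{w3, w5}

w1: no successors, so <>p fails. ✗
w2: no successors, so <>p fails. ✗
w3: successors {w1, w4, w6}; p there: w1:F, w4:F, w6:T. ✓
w4: no successors, so <>p fails. ✗
w5: successors {w2, w6}; p there: w2:F, w6:T. ✓
w6: no successors, so <>p fails. ✗
w7: successors {w1, w2, w4}; p there: w1:F, w2:F, w4:F. ✗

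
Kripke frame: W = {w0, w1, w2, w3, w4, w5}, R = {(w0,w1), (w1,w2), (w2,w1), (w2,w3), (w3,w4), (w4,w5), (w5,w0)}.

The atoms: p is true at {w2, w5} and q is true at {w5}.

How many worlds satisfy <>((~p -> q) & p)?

w0: successors {w1}; (~p -> q) & p there: w1:F. ✗
w1: successors {w2}; (~p -> q) & p there: w2:T. ✓
w2: successors {w1, w3}; (~p -> q) & p there: w1:F, w3:F. ✗
w3: successors {w4}; (~p -> q) & p there: w4:F. ✗
w4: successors {w5}; (~p -> q) & p there: w5:T. ✓
w5: successors {w0}; (~p -> q) & p there: w0:F. ✗
Satisfying worlds: {w1, w4}.

2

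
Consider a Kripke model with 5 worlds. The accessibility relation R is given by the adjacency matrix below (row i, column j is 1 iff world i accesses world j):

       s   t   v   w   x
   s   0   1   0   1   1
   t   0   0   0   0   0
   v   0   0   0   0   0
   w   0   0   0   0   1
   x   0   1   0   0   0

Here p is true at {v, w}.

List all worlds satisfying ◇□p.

{s, x}

s: successors {t, w, x}; □p there: t:T, w:F, x:F. ✓
t: no successors, so ◇□p fails. ✗
v: no successors, so ◇□p fails. ✗
w: successors {x}; □p there: x:F. ✗
x: successors {t}; □p there: t:T. ✓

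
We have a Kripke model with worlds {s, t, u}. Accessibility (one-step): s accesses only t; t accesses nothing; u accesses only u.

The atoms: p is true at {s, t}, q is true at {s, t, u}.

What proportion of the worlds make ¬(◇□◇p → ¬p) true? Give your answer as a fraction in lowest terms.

s: ◇□◇p → ¬p is F. ✓
t: ◇□◇p → ¬p is T. ✗
u: ◇□◇p → ¬p is T. ✗
That's 1 of 3 worlds, so 1/3.

1/3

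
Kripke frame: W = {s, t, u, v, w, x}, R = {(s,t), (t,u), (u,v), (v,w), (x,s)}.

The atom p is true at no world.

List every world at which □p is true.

{w}

s: successors {t}; p there: t:F. ✗
t: successors {u}; p there: u:F. ✗
u: successors {v}; p there: v:F. ✗
v: successors {w}; p there: w:F. ✗
w: no successors, so □p holds vacuously. ✓
x: successors {s}; p there: s:F. ✗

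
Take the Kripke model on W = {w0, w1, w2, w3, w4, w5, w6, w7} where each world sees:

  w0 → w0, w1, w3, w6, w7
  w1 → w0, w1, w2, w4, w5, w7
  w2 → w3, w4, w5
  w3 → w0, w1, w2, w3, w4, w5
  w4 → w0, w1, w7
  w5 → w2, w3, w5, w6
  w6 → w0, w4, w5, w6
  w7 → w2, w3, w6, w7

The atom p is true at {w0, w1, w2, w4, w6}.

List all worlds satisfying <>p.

w0: successors {w0, w1, w3, w6, w7}; p there: w0:T, w1:T, w3:F, w6:T, w7:F. ✓
w1: successors {w0, w1, w2, w4, w5, w7}; p there: w0:T, w1:T, w2:T, w4:T, w5:F, w7:F. ✓
w2: successors {w3, w4, w5}; p there: w3:F, w4:T, w5:F. ✓
w3: successors {w0, w1, w2, w3, w4, w5}; p there: w0:T, w1:T, w2:T, w3:F, w4:T, w5:F. ✓
w4: successors {w0, w1, w7}; p there: w0:T, w1:T, w7:F. ✓
w5: successors {w2, w3, w5, w6}; p there: w2:T, w3:F, w5:F, w6:T. ✓
w6: successors {w0, w4, w5, w6}; p there: w0:T, w4:T, w5:F, w6:T. ✓
w7: successors {w2, w3, w6, w7}; p there: w2:T, w3:F, w6:T, w7:F. ✓

{w0, w1, w2, w3, w4, w5, w6, w7}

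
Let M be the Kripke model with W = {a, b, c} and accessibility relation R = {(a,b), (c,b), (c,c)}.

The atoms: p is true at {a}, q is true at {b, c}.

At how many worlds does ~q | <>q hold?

a: ~q is T, <>q is T. ✓
b: ~q is F, <>q is F. ✗
c: ~q is F, <>q is T. ✓
Satisfying worlds: {a, c}.

2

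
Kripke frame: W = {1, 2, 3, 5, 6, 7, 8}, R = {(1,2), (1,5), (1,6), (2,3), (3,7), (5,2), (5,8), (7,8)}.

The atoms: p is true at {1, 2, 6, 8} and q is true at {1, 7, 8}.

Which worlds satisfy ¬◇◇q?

1: ◇◇q is T. ✗
2: ◇◇q is T. ✗
3: ◇◇q is T. ✗
5: ◇◇q is F. ✓
6: ◇◇q is F. ✓
7: ◇◇q is F. ✓
8: ◇◇q is F. ✓

{5, 6, 7, 8}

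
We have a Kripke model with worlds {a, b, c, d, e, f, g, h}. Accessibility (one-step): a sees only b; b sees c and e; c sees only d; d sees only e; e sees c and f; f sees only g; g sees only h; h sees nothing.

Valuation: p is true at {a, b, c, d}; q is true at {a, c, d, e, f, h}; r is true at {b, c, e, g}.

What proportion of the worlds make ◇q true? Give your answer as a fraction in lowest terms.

a: successors {b}; q there: b:F. ✗
b: successors {c, e}; q there: c:T, e:T. ✓
c: successors {d}; q there: d:T. ✓
d: successors {e}; q there: e:T. ✓
e: successors {c, f}; q there: c:T, f:T. ✓
f: successors {g}; q there: g:F. ✗
g: successors {h}; q there: h:T. ✓
h: no successors, so ◇q fails. ✗
That's 5 of 8 worlds, so 5/8.

5/8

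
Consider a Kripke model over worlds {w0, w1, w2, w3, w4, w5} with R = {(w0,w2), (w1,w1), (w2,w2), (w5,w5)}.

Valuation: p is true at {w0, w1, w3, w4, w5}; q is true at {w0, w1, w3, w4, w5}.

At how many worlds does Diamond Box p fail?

w0: successors {w2}; Box p there: w2:F. ✗
w1: successors {w1}; Box p there: w1:T. ✓
w2: successors {w2}; Box p there: w2:F. ✗
w3: no successors, so Diamond Box p fails. ✗
w4: no successors, so Diamond Box p fails. ✗
w5: successors {w5}; Box p there: w5:T. ✓
Satisfying worlds: {w1, w5}.
So Diamond Box p fails at the other 4 worlds.

4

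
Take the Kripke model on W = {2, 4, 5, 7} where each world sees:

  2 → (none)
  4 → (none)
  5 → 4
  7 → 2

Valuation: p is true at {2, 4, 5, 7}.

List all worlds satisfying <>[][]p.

2: no successors, so <>[][]p fails. ✗
4: no successors, so <>[][]p fails. ✗
5: successors {4}; [][]p there: 4:T. ✓
7: successors {2}; [][]p there: 2:T. ✓

{5, 7}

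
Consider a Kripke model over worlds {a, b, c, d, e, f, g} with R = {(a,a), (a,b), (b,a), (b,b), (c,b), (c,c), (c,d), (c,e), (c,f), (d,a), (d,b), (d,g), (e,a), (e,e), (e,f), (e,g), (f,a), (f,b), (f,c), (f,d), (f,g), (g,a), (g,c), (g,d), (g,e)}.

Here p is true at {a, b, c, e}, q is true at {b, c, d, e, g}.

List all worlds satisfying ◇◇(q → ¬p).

a: successors {a, b}; ◇(q → ¬p) there: a:T, b:T. ✓
b: successors {a, b}; ◇(q → ¬p) there: a:T, b:T. ✓
c: successors {b, c, d, e, f}; ◇(q → ¬p) there: b:T, c:T, d:T, e:T, f:T. ✓
d: successors {a, b, g}; ◇(q → ¬p) there: a:T, b:T, g:T. ✓
e: successors {a, e, f, g}; ◇(q → ¬p) there: a:T, e:T, f:T, g:T. ✓
f: successors {a, b, c, d, g}; ◇(q → ¬p) there: a:T, b:T, c:T, d:T, g:T. ✓
g: successors {a, c, d, e}; ◇(q → ¬p) there: a:T, c:T, d:T, e:T. ✓

{a, b, c, d, e, f, g}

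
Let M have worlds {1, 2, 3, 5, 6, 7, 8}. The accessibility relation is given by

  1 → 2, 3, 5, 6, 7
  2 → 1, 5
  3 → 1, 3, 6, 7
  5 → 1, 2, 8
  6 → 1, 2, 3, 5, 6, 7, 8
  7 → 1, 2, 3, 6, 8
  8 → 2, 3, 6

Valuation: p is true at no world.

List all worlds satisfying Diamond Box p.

∅

1: successors {2, 3, 5, 6, 7}; Box p there: 2:F, 3:F, 5:F, 6:F, 7:F. ✗
2: successors {1, 5}; Box p there: 1:F, 5:F. ✗
3: successors {1, 3, 6, 7}; Box p there: 1:F, 3:F, 6:F, 7:F. ✗
5: successors {1, 2, 8}; Box p there: 1:F, 2:F, 8:F. ✗
6: successors {1, 2, 3, 5, 6, 7, 8}; Box p there: 1:F, 2:F, 3:F, 5:F, 6:F, 7:F, 8:F. ✗
7: successors {1, 2, 3, 6, 8}; Box p there: 1:F, 2:F, 3:F, 6:F, 8:F. ✗
8: successors {2, 3, 6}; Box p there: 2:F, 3:F, 6:F. ✗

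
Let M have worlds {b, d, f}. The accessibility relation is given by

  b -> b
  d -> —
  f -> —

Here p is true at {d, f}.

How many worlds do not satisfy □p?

b: successors {b}; p there: b:F. ✗
d: no successors, so □p holds vacuously. ✓
f: no successors, so □p holds vacuously. ✓
Satisfying worlds: {d, f}.
So □p fails at the other 1 world.

1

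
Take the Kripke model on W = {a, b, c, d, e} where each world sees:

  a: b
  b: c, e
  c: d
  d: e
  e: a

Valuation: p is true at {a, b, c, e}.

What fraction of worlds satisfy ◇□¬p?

1/5

a: successors {b}; □¬p there: b:F. ✗
b: successors {c, e}; □¬p there: c:T, e:F. ✓
c: successors {d}; □¬p there: d:F. ✗
d: successors {e}; □¬p there: e:F. ✗
e: successors {a}; □¬p there: a:F. ✗
That's 1 of 5 worlds, so 1/5.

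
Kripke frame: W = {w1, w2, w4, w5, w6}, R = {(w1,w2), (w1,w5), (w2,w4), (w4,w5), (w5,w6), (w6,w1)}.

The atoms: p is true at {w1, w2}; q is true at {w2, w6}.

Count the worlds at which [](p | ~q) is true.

w1: successors {w2, w5}; p | ~q there: w2:T, w5:T. ✓
w2: successors {w4}; p | ~q there: w4:T. ✓
w4: successors {w5}; p | ~q there: w5:T. ✓
w5: successors {w6}; p | ~q there: w6:F. ✗
w6: successors {w1}; p | ~q there: w1:T. ✓
Satisfying worlds: {w1, w2, w4, w6}.

4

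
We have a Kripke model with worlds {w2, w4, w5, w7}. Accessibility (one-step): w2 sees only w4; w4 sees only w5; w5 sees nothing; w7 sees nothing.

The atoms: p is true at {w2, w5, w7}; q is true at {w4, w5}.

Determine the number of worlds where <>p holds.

1

w2: successors {w4}; p there: w4:F. ✗
w4: successors {w5}; p there: w5:T. ✓
w5: no successors, so <>p fails. ✗
w7: no successors, so <>p fails. ✗
Satisfying worlds: {w4}.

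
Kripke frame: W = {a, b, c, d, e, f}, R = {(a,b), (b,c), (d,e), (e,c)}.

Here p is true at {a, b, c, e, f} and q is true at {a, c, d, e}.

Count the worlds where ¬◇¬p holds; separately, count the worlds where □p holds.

For ¬◇¬p:
a: ◇¬p is F. ✓
b: ◇¬p is F. ✓
c: ◇¬p is F. ✓
d: ◇¬p is F. ✓
e: ◇¬p is F. ✓
f: ◇¬p is F. ✓
— 6 worlds.
For □p:
a: successors {b}; p there: b:T. ✓
b: successors {c}; p there: c:T. ✓
c: no successors, so □p holds vacuously. ✓
d: successors {e}; p there: e:T. ✓
e: successors {c}; p there: c:T. ✓
f: no successors, so □p holds vacuously. ✓
— 6 worlds.

6 and 6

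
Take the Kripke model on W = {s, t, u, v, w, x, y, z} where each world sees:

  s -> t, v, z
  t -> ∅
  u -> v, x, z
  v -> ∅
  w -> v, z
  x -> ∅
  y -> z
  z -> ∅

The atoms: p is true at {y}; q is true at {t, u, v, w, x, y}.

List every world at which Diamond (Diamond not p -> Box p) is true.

s: successors {t, v, z}; Diamond not p -> Box p there: t:T, v:T, z:T. ✓
t: no successors, so Diamond (Diamond not p -> Box p) fails. ✗
u: successors {v, x, z}; Diamond not p -> Box p there: v:T, x:T, z:T. ✓
v: no successors, so Diamond (Diamond not p -> Box p) fails. ✗
w: successors {v, z}; Diamond not p -> Box p there: v:T, z:T. ✓
x: no successors, so Diamond (Diamond not p -> Box p) fails. ✗
y: successors {z}; Diamond not p -> Box p there: z:T. ✓
z: no successors, so Diamond (Diamond not p -> Box p) fails. ✗

{s, u, w, y}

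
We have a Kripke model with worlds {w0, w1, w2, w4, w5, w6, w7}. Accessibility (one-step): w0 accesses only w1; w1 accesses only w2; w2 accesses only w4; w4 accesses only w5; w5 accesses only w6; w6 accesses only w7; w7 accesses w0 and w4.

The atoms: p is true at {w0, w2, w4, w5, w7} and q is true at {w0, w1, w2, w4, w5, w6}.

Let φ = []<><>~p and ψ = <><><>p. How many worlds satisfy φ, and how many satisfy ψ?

2 and 6

For []<><>~p:
w0: successors {w1}; <><>~p there: w1:F. ✗
w1: successors {w2}; <><>~p there: w2:F. ✗
w2: successors {w4}; <><>~p there: w4:T. ✓
w4: successors {w5}; <><>~p there: w5:F. ✗
w5: successors {w6}; <><>~p there: w6:F. ✗
w6: successors {w7}; <><>~p there: w7:T. ✓
w7: successors {w0, w4}; <><>~p there: w0:F, w4:T. ✗
— 2 worlds.
For <><><>p:
w0: successors {w1}; <><>p there: w1:T. ✓
w1: successors {w2}; <><>p there: w2:T. ✓
w2: successors {w4}; <><>p there: w4:F. ✗
w4: successors {w5}; <><>p there: w5:T. ✓
w5: successors {w6}; <><>p there: w6:T. ✓
w6: successors {w7}; <><>p there: w7:T. ✓
w7: successors {w0, w4}; <><>p there: w0:T, w4:F. ✓
— 6 worlds.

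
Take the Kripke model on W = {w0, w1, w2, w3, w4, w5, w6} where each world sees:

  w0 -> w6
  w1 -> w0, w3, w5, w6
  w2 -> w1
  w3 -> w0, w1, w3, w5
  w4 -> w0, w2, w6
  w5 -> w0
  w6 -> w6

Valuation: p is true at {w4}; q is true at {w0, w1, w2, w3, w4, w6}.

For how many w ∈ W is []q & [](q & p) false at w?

w0: []q is T, [](q & p) is F. ✗
w1: []q is F, [](q & p) is F. ✗
w2: []q is T, [](q & p) is F. ✗
w3: []q is F, [](q & p) is F. ✗
w4: []q is T, [](q & p) is F. ✗
w5: []q is T, [](q & p) is F. ✗
w6: []q is T, [](q & p) is F. ✗
Satisfying worlds: ∅.
So []q & [](q & p) fails at the other 7 worlds.

7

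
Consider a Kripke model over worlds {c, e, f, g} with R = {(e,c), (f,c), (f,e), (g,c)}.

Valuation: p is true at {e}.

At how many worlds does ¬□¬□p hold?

c: □¬□p is T. ✗
e: □¬□p is F. ✓
f: □¬□p is F. ✓
g: □¬□p is F. ✓
Satisfying worlds: {e, f, g}.

3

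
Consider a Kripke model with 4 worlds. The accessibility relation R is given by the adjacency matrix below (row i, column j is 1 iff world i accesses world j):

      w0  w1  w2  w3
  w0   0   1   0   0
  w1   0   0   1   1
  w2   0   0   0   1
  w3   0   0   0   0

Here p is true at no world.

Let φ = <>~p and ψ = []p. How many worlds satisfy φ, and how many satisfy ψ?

For <>~p:
w0: successors {w1}; ~p there: w1:T. ✓
w1: successors {w2, w3}; ~p there: w2:T, w3:T. ✓
w2: successors {w3}; ~p there: w3:T. ✓
w3: no successors, so <>~p fails. ✗
— 3 worlds.
For []p:
w0: successors {w1}; p there: w1:F. ✗
w1: successors {w2, w3}; p there: w2:F, w3:F. ✗
w2: successors {w3}; p there: w3:F. ✗
w3: no successors, so []p holds vacuously. ✓
— 1 world.

3 and 1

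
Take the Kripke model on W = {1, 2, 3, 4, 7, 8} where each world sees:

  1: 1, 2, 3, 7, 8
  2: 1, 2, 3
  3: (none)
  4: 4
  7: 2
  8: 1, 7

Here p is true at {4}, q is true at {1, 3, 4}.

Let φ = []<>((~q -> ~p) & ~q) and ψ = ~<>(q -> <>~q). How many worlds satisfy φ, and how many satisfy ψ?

For []<>((~q -> ~p) & ~q):
1: successors {1, 2, 3, 7, 8}; <>((~q -> ~p) & ~q) there: 1:T, 2:T, 3:F, 7:T, 8:T. ✗
2: successors {1, 2, 3}; <>((~q -> ~p) & ~q) there: 1:T, 2:T, 3:F. ✗
3: no successors, so []<>((~q -> ~p) & ~q) holds vacuously. ✓
4: successors {4}; <>((~q -> ~p) & ~q) there: 4:F. ✗
7: successors {2}; <>((~q -> ~p) & ~q) there: 2:T. ✓
8: successors {1, 7}; <>((~q -> ~p) & ~q) there: 1:T, 7:T. ✓
— 3 worlds.
For ~<>(q -> <>~q):
1: <>(q -> <>~q) is T. ✗
2: <>(q -> <>~q) is T. ✗
3: <>(q -> <>~q) is F. ✓
4: <>(q -> <>~q) is F. ✓
7: <>(q -> <>~q) is T. ✗
8: <>(q -> <>~q) is T. ✗
— 2 worlds.

3 and 2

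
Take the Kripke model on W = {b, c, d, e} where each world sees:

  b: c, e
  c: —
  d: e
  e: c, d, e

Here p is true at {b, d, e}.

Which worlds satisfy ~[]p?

b: []p is F. ✓
c: []p is T. ✗
d: []p is T. ✗
e: []p is F. ✓

{b, e}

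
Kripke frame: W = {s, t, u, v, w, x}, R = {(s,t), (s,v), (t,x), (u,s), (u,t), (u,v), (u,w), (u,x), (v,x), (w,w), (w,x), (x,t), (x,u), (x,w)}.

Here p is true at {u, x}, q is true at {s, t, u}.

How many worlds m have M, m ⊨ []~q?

3

s: successors {t, v}; ~q there: t:F, v:T. ✗
t: successors {x}; ~q there: x:T. ✓
u: successors {s, t, v, w, x}; ~q there: s:F, t:F, v:T, w:T, x:T. ✗
v: successors {x}; ~q there: x:T. ✓
w: successors {w, x}; ~q there: w:T, x:T. ✓
x: successors {t, u, w}; ~q there: t:F, u:F, w:T. ✗
Satisfying worlds: {t, v, w}.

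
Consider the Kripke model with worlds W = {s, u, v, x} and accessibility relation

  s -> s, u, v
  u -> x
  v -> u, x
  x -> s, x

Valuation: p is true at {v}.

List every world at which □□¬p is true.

s: successors {s, u, v}; □¬p there: s:F, u:T, v:T. ✗
u: successors {x}; □¬p there: x:T. ✓
v: successors {u, x}; □¬p there: u:T, x:T. ✓
x: successors {s, x}; □¬p there: s:F, x:T. ✗

{u, v}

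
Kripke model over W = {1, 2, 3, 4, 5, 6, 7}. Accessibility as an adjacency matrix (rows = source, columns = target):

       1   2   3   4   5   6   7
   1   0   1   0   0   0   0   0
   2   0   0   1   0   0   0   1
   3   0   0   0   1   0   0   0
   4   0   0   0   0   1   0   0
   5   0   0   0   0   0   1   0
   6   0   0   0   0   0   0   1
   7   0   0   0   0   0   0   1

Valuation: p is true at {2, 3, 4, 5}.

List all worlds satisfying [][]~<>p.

{3, 4, 5, 6, 7}

1: successors {2}; []~<>p there: 2:F. ✗
2: successors {3, 7}; []~<>p there: 3:F, 7:T. ✗
3: successors {4}; []~<>p there: 4:T. ✓
4: successors {5}; []~<>p there: 5:T. ✓
5: successors {6}; []~<>p there: 6:T. ✓
6: successors {7}; []~<>p there: 7:T. ✓
7: successors {7}; []~<>p there: 7:T. ✓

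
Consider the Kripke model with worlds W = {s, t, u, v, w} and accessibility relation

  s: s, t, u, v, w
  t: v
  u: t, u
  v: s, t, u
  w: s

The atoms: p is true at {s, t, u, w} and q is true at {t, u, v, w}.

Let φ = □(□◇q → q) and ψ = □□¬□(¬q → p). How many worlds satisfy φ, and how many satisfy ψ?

For □(□◇q → q):
s: successors {s, t, u, v, w}; □◇q → q there: s:T, t:T, u:T, v:T, w:T. ✓
t: successors {v}; □◇q → q there: v:T. ✓
u: successors {t, u}; □◇q → q there: t:T, u:T. ✓
v: successors {s, t, u}; □◇q → q there: s:T, t:T, u:T. ✓
w: successors {s}; □◇q → q there: s:T. ✓
— 5 worlds.
For □□¬□(¬q → p):
s: successors {s, t, u, v, w}; □¬□(¬q → p) there: s:F, t:F, u:F, v:F, w:F. ✗
t: successors {v}; □¬□(¬q → p) there: v:F. ✗
u: successors {t, u}; □¬□(¬q → p) there: t:F, u:F. ✗
v: successors {s, t, u}; □¬□(¬q → p) there: s:F, t:F, u:F. ✗
w: successors {s}; □¬□(¬q → p) there: s:F. ✗
— 0 worlds.

5 and 0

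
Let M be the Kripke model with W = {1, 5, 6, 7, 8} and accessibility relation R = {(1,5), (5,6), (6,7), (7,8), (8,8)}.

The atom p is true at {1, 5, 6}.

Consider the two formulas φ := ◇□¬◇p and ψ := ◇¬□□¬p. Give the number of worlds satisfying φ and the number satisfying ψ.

5 and 0

For ◇□¬◇p:
1: successors {5}; □¬◇p there: 5:T. ✓
5: successors {6}; □¬◇p there: 6:T. ✓
6: successors {7}; □¬◇p there: 7:T. ✓
7: successors {8}; □¬◇p there: 8:T. ✓
8: successors {8}; □¬◇p there: 8:T. ✓
— 5 worlds.
For ◇¬□□¬p:
1: successors {5}; ¬□□¬p there: 5:F. ✗
5: successors {6}; ¬□□¬p there: 6:F. ✗
6: successors {7}; ¬□□¬p there: 7:F. ✗
7: successors {8}; ¬□□¬p there: 8:F. ✗
8: successors {8}; ¬□□¬p there: 8:F. ✗
— 0 worlds.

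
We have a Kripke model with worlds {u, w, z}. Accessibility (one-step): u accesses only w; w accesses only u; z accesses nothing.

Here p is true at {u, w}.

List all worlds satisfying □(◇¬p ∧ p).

u: successors {w}; ◇¬p ∧ p there: w:F. ✗
w: successors {u}; ◇¬p ∧ p there: u:F. ✗
z: no successors, so □(◇¬p ∧ p) holds vacuously. ✓

{z}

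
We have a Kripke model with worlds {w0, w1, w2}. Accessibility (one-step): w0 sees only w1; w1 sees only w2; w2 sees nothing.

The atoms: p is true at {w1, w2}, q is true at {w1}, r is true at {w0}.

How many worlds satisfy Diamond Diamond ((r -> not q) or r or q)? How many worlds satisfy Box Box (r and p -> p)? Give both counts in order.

For Diamond Diamond ((r -> not q) or r or q):
w0: successors {w1}; Diamond ((r -> not q) or r or q) there: w1:T. ✓
w1: successors {w2}; Diamond ((r -> not q) or r or q) there: w2:F. ✗
w2: no successors, so Diamond Diamond ((r -> not q) or r or q) fails. ✗
— 1 world.
For Box Box (r and p -> p):
w0: successors {w1}; Box (r and p -> p) there: w1:T. ✓
w1: successors {w2}; Box (r and p -> p) there: w2:T. ✓
w2: no successors, so Box Box (r and p -> p) holds vacuously. ✓
— 3 worlds.

1 and 3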